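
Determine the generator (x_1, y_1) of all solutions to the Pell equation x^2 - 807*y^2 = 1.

First expand sqrt(807) as a continued fraction. With x_i = (sqrt(807) + m_i)/d_i and (m_0, d_0) = (0, 1): a_0 = floor(sqrt(807)) = 28, since 28^2 = 784 <= 807 < 841 = 29^2.
Iterate m_{i+1} = d_i*a_i - m_i, d_{i+1} = (807 - m_{i+1}^2)/d_i, a_{i+1} = floor((a_0 + m_{i+1})/d_{i+1}):
  m_1 = 1*28 - 0 = 28, d_1 = (807 - 28^2)/1 = 23/1 = 23, a_1 = floor((28 + 28)/23) = 2.
  m_2 = 23*2 - 28 = 18, d_2 = (807 - 18^2)/23 = 483/23 = 21, a_2 = floor((28 + 18)/21) = 2.
  m_3 = 21*2 - 18 = 24, d_3 = (807 - 24^2)/21 = 231/21 = 11, a_3 = floor((28 + 24)/11) = 4.
  m_4 = 11*4 - 24 = 20, d_4 = (807 - 20^2)/11 = 407/11 = 37, a_4 = floor((28 + 20)/37) = 1.
  m_5 = 37*1 - 20 = 17, d_5 = (807 - 17^2)/37 = 518/37 = 14, a_5 = floor((28 + 17)/14) = 3.
  m_6 = 14*3 - 17 = 25, d_6 = (807 - 25^2)/14 = 182/14 = 13, a_6 = floor((28 + 25)/13) = 4.
  m_7 = 13*4 - 25 = 27, d_7 = (807 - 27^2)/13 = 78/13 = 6, a_7 = floor((28 + 27)/6) = 9.
  m_8 = 6*9 - 27 = 27, d_8 = (807 - 27^2)/6 = 78/6 = 13, a_8 = floor((28 + 27)/13) = 4.
  m_9 = 13*4 - 27 = 25, d_9 = (807 - 25^2)/13 = 182/13 = 14, a_9 = floor((28 + 25)/14) = 3.
  m_10 = 14*3 - 25 = 17, d_10 = (807 - 17^2)/14 = 518/14 = 37, a_10 = floor((28 + 17)/37) = 1.
  m_11 = 37*1 - 17 = 20, d_11 = (807 - 20^2)/37 = 407/37 = 11, a_11 = floor((28 + 20)/11) = 4.
  m_12 = 11*4 - 20 = 24, d_12 = (807 - 24^2)/11 = 231/11 = 21, a_12 = floor((28 + 24)/21) = 2.
  m_13 = 21*2 - 24 = 18, d_13 = (807 - 18^2)/21 = 483/21 = 23, a_13 = floor((28 + 18)/23) = 2.
  m_14 = 23*2 - 18 = 28, d_14 = (807 - 28^2)/23 = 23/23 = 1, a_14 = floor((28 + 28)/1) = 56.
  m_15 = 1*56 - 28 = 28, d_15 = (807 - 28^2)/1 = 23/1 = 23: (m_15, d_15) = (m_1, d_1) = (28, 23), so from here the quotients repeat a_1, ..., a_14; the period length is 14.
So sqrt(807) = [28; (2, 2, 4, 1, 3, 4, 9, 4, 3, 1, 4, 2, 2, 56)] with period length k = 14.
k is even, so the fundamental solution of x^2 - 807y^2 = 1 is (p_{k-1}, q_{k-1}) = (p_13, q_13); compute convergents through index 13.
Convergents (p_i = a_i*p_{i-1} + p_{i-2}, q_i = a_i*q_{i-1} + q_{i-2} with p_{-2}=0, p_{-1}=1, q_{-2}=1, q_{-1}=0):
  i=0: a_0=28, p_0 = 28*1 + 0 = 28, q_0 = 28*0 + 1 = 1.
  i=1: a_1=2, p_1 = 2*28 + 1 = 57, q_1 = 2*1 + 0 = 2.
  i=2: a_2=2, p_2 = 2*57 + 28 = 142, q_2 = 2*2 + 1 = 5.
  i=3: a_3=4, p_3 = 4*142 + 57 = 625, q_3 = 4*5 + 2 = 22.
  i=4: a_4=1, p_4 = 1*625 + 142 = 767, q_4 = 1*22 + 5 = 27.
  i=5: a_5=3, p_5 = 3*767 + 625 = 2926, q_5 = 3*27 + 22 = 103.
  i=6: a_6=4, p_6 = 4*2926 + 767 = 12471, q_6 = 4*103 + 27 = 439.
  i=7: a_7=9, p_7 = 9*12471 + 2926 = 115165, q_7 = 9*439 + 103 = 4054.
  i=8: a_8=4, p_8 = 4*115165 + 12471 = 473131, q_8 = 4*4054 + 439 = 16655.
  i=9: a_9=3, p_9 = 3*473131 + 115165 = 1534558, q_9 = 3*16655 + 4054 = 54019.
  i=10: a_10=1, p_10 = 1*1534558 + 473131 = 2007689, q_10 = 1*54019 + 16655 = 70674.
  i=11: a_11=4, p_11 = 4*2007689 + 1534558 = 9565314, q_11 = 4*70674 + 54019 = 336715.
  i=12: a_12=2, p_12 = 2*9565314 + 2007689 = 21138317, q_12 = 2*336715 + 70674 = 744104.
  i=13: a_13=2, p_13 = 2*21138317 + 9565314 = 51841948, q_13 = 2*744104 + 336715 = 1824923.
Check: 51841948^2 - 807*1824923^2 = 2687587572434704 - 2687587572434703 = 1, so (x, y) = (51841948, 1824923) solves the equation, and by the theorem it is the least positive solution.

(x, y) = (51841948, 1824923)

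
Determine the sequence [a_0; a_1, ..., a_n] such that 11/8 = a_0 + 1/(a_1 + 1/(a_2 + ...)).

Run the Euclidean algorithm on 11 and 8; the successive quotients are the partial quotients a_0, a_1, ... (each step inverts the fractional part left over by the previous one):
  11 = 1*8 + 3, so a_0 = 1.
  8 = 2*3 + 2, so a_1 = 2.
  3 = 1*2 + 1, so a_2 = 1.
  2 = 2*1 + 0, so a_3 = 2.
The remainder reaches 0 after 4 divisions, so the expansion has 4 partial quotients, read off in order.

[1; 2, 1, 2]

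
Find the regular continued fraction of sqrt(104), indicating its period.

[10; (5, 20)]

Write x_i = (sqrt(104) + m_i)/d_i with (m_0, d_0) = (0, 1). a_0 = floor(sqrt(104)) = 10, since 10^2 = 100 <= 104 < 121 = 11^2.
Iterate m_{i+1} = d_i*a_i - m_i, d_{i+1} = (104 - m_{i+1}^2)/d_i, a_{i+1} = floor((a_0 + m_{i+1})/d_{i+1}):
  m_1 = 1*10 - 0 = 10, d_1 = (104 - 10^2)/1 = 4/1 = 4, a_1 = floor((10 + 10)/4) = 5.
  m_2 = 4*5 - 10 = 10, d_2 = (104 - 10^2)/4 = 4/4 = 1, a_2 = floor((10 + 10)/1) = 20.
  m_3 = 1*20 - 10 = 10, d_3 = (104 - 10^2)/1 = 4/1 = 4: (m_3, d_3) = (m_1, d_1) = (10, 4), so from here the quotients repeat a_1, a_2; the period length is 2.
Hence the expansion of sqrt(104) is a_0 = 10 followed by the repeating block 5, 20 (period 2).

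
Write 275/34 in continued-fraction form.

[8; 11, 3]

Run the Euclidean algorithm on 275 and 34; the successive quotients are the partial quotients a_0, a_1, ... (each step inverts the fractional part left over by the previous one):
  275 = 8*34 + 3, so a_0 = 8.
  34 = 11*3 + 1, so a_1 = 11.
  3 = 3*1 + 0, so a_2 = 3.
The remainder reaches 0 after 3 divisions, so the expansion has 3 partial quotients, read off in order.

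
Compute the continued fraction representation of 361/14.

[25; 1, 3, 1, 2]

Run the Euclidean algorithm on 361 and 14; the successive quotients are the partial quotients a_0, a_1, ... (each step inverts the fractional part left over by the previous one):
  361 = 25*14 + 11, so a_0 = 25.
  14 = 1*11 + 3, so a_1 = 1.
  11 = 3*3 + 2, so a_2 = 3.
  3 = 1*2 + 1, so a_3 = 1.
  2 = 2*1 + 0, so a_4 = 2.
The remainder reaches 0 after 5 divisions, so the expansion has 5 partial quotients, read off in order.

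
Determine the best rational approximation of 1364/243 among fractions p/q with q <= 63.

174/31

Expand x = 1364/243 as a continued fraction with the Euclidean algorithm:
  1364 = 5*243 + 149, so a_0 = 5.
  243 = 1*149 + 94, so a_1 = 1.
  149 = 1*94 + 55, so a_2 = 1.
  94 = 1*55 + 39, so a_3 = 1.
  55 = 1*39 + 16, so a_4 = 1.
  39 = 2*16 + 7, so a_5 = 2.
  16 = 2*7 + 2, so a_6 = 2.
  7 = 3*2 + 1, so a_7 = 3.
  2 = 2*1 + 0, so a_8 = 2.
so x = [5; 1, 1, 1, 1, 2, 2, 3, 2].
Convergents (p_i = a_i*p_{i-1} + p_{i-2}, q_i = a_i*q_{i-1} + q_{i-2} with p_{-2}=0, p_{-1}=1, q_{-2}=1, q_{-1}=0), until the denominator exceeds 63:
  i=0: a_0=5, p_0 = 5*1 + 0 = 5, q_0 = 5*0 + 1 = 1.
  i=1: a_1=1, p_1 = 1*5 + 1 = 6, q_1 = 1*1 + 0 = 1.
  i=2: a_2=1, p_2 = 1*6 + 5 = 11, q_2 = 1*1 + 1 = 2.
  i=3: a_3=1, p_3 = 1*11 + 6 = 17, q_3 = 1*2 + 1 = 3.
  i=4: a_4=1, p_4 = 1*17 + 11 = 28, q_4 = 1*3 + 2 = 5.
  i=5: a_5=2, p_5 = 2*28 + 17 = 73, q_5 = 2*5 + 3 = 13.
  i=6: a_6=2, p_6 = 2*73 + 28 = 174, q_6 = 2*13 + 5 = 31.
  i=7: a_7=3, p_7 = 3*174 + 73 = 595, q_7 = 3*31 + 13 = 106.
q_7 = 106 > 63, so the last convergent with denominator <= 63 is p_6/q_6 = 174/31.
The closest fraction with denominator <= 63 is either p_6/q_6 or the intermediate fraction (k*p_6 + p_5)/(k*q_6 + q_5) with the largest k >= 1 whose denominator stays <= 63; these approach x as k grows, and every other convergent or intermediate fraction in range is farther away.
Largest k: floor((63 - q_5)/q_6) = floor((63 - 13)/31) = 1.
That gives (1*174 + 73)/(1*31 + 13) = 247/44.
Compare the errors: |x - 174/31| = |1364*31 - 174*243|/(243*31) = 2/7533, and |x - 247/44| = |1364*44 - 247*243|/(243*44) = 5/10692.
Cross-multiplying, 2*10692 = 21384 < 37665 = 5*7533, so 2/7533 is smaller: the convergent 174/31 is closer to x than 247/44.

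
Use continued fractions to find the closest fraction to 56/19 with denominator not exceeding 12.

35/12

Expand x = 56/19 as a continued fraction with the Euclidean algorithm:
  56 = 2*19 + 18, so a_0 = 2.
  19 = 1*18 + 1, so a_1 = 1.
  18 = 18*1 + 0, so a_2 = 18.
so x = [2; 1, 18].
Convergents (p_i = a_i*p_{i-1} + p_{i-2}, q_i = a_i*q_{i-1} + q_{i-2} with p_{-2}=0, p_{-1}=1, q_{-2}=1, q_{-1}=0), until the denominator exceeds 12:
  i=0: a_0=2, p_0 = 2*1 + 0 = 2, q_0 = 2*0 + 1 = 1.
  i=1: a_1=1, p_1 = 1*2 + 1 = 3, q_1 = 1*1 + 0 = 1.
  i=2: a_2=18, p_2 = 18*3 + 2 = 56, q_2 = 18*1 + 1 = 19.
q_2 = 19 > 12, so the last convergent with denominator <= 12 is p_1/q_1 = 3/1.
The closest fraction with denominator <= 12 is either p_1/q_1 or the intermediate fraction (k*p_1 + p_0)/(k*q_1 + q_0) with the largest k >= 1 whose denominator stays <= 12; these approach x as k grows, and every other convergent or intermediate fraction in range is farther away.
Largest k: floor((12 - q_0)/q_1) = floor((12 - 1)/1) = 11.
That gives (11*3 + 2)/(11*1 + 1) = 35/12.
Compare the errors: |x - 3/1| = |56*1 - 3*19|/(19*1) = 1/19, and |x - 35/12| = |56*12 - 35*19|/(19*12) = 7/228.
Cross-multiplying, 7*19 = 133 < 228 = 1*228, so 7/228 is smaller: the intermediate fraction 35/12 is closer to x than 3/1.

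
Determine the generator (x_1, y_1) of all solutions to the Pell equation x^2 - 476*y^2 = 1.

First expand sqrt(476) as a continued fraction. With x_i = (sqrt(476) + m_i)/d_i and (m_0, d_0) = (0, 1): a_0 = floor(sqrt(476)) = 21, since 21^2 = 441 <= 476 < 484 = 22^2.
Iterate m_{i+1} = d_i*a_i - m_i, d_{i+1} = (476 - m_{i+1}^2)/d_i, a_{i+1} = floor((a_0 + m_{i+1})/d_{i+1}):
  m_1 = 1*21 - 0 = 21, d_1 = (476 - 21^2)/1 = 35/1 = 35, a_1 = floor((21 + 21)/35) = 1.
  m_2 = 35*1 - 21 = 14, d_2 = (476 - 14^2)/35 = 280/35 = 8, a_2 = floor((21 + 14)/8) = 4.
  m_3 = 8*4 - 14 = 18, d_3 = (476 - 18^2)/8 = 152/8 = 19, a_3 = floor((21 + 18)/19) = 2.
  m_4 = 19*2 - 18 = 20, d_4 = (476 - 20^2)/19 = 76/19 = 4, a_4 = floor((21 + 20)/4) = 10.
  m_5 = 4*10 - 20 = 20, d_5 = (476 - 20^2)/4 = 76/4 = 19, a_5 = floor((21 + 20)/19) = 2.
  m_6 = 19*2 - 20 = 18, d_6 = (476 - 18^2)/19 = 152/19 = 8, a_6 = floor((21 + 18)/8) = 4.
  m_7 = 8*4 - 18 = 14, d_7 = (476 - 14^2)/8 = 280/8 = 35, a_7 = floor((21 + 14)/35) = 1.
  m_8 = 35*1 - 14 = 21, d_8 = (476 - 21^2)/35 = 35/35 = 1, a_8 = floor((21 + 21)/1) = 42.
  m_9 = 1*42 - 21 = 21, d_9 = (476 - 21^2)/1 = 35/1 = 35: (m_9, d_9) = (m_1, d_1) = (21, 35), so from here the quotients repeat a_1, ..., a_8; the period length is 8.
So sqrt(476) = [21; (1, 4, 2, 10, 2, 4, 1, 42)] with period length k = 8.
k is even, so the fundamental solution of x^2 - 476y^2 = 1 is (p_{k-1}, q_{k-1}) = (p_7, q_7); compute convergents through index 7.
Convergents (p_i = a_i*p_{i-1} + p_{i-2}, q_i = a_i*q_{i-1} + q_{i-2} with p_{-2}=0, p_{-1}=1, q_{-2}=1, q_{-1}=0):
  i=0: a_0=21, p_0 = 21*1 + 0 = 21, q_0 = 21*0 + 1 = 1.
  i=1: a_1=1, p_1 = 1*21 + 1 = 22, q_1 = 1*1 + 0 = 1.
  i=2: a_2=4, p_2 = 4*22 + 21 = 109, q_2 = 4*1 + 1 = 5.
  i=3: a_3=2, p_3 = 2*109 + 22 = 240, q_3 = 2*5 + 1 = 11.
  i=4: a_4=10, p_4 = 10*240 + 109 = 2509, q_4 = 10*11 + 5 = 115.
  i=5: a_5=2, p_5 = 2*2509 + 240 = 5258, q_5 = 2*115 + 11 = 241.
  i=6: a_6=4, p_6 = 4*5258 + 2509 = 23541, q_6 = 4*241 + 115 = 1079.
  i=7: a_7=1, p_7 = 1*23541 + 5258 = 28799, q_7 = 1*1079 + 241 = 1320.
Check: 28799^2 - 476*1320^2 = 829382401 - 829382400 = 1, so (x, y) = (28799, 1320) solves the equation, and by the theorem it is the least positive solution.

(x, y) = (28799, 1320)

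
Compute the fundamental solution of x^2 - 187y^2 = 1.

First expand sqrt(187) as a continued fraction. With x_i = (sqrt(187) + m_i)/d_i and (m_0, d_0) = (0, 1): a_0 = floor(sqrt(187)) = 13, since 13^2 = 169 <= 187 < 196 = 14^2.
Iterate m_{i+1} = d_i*a_i - m_i, d_{i+1} = (187 - m_{i+1}^2)/d_i, a_{i+1} = floor((a_0 + m_{i+1})/d_{i+1}):
  m_1 = 1*13 - 0 = 13, d_1 = (187 - 13^2)/1 = 18/1 = 18, a_1 = floor((13 + 13)/18) = 1.
  m_2 = 18*1 - 13 = 5, d_2 = (187 - 5^2)/18 = 162/18 = 9, a_2 = floor((13 + 5)/9) = 2.
  m_3 = 9*2 - 5 = 13, d_3 = (187 - 13^2)/9 = 18/9 = 2, a_3 = floor((13 + 13)/2) = 13.
  m_4 = 2*13 - 13 = 13, d_4 = (187 - 13^2)/2 = 18/2 = 9, a_4 = floor((13 + 13)/9) = 2.
  m_5 = 9*2 - 13 = 5, d_5 = (187 - 5^2)/9 = 162/9 = 18, a_5 = floor((13 + 5)/18) = 1.
  m_6 = 18*1 - 5 = 13, d_6 = (187 - 13^2)/18 = 18/18 = 1, a_6 = floor((13 + 13)/1) = 26.
  m_7 = 1*26 - 13 = 13, d_7 = (187 - 13^2)/1 = 18/1 = 18: (m_7, d_7) = (m_1, d_1) = (13, 18), so from here the quotients repeat a_1, ..., a_6; the period length is 6.
So sqrt(187) = [13; (1, 2, 13, 2, 1, 26)] with period length k = 6.
k is even, so the fundamental solution of x^2 - 187y^2 = 1 is (p_{k-1}, q_{k-1}) = (p_5, q_5); compute convergents through index 5.
Convergents (p_i = a_i*p_{i-1} + p_{i-2}, q_i = a_i*q_{i-1} + q_{i-2} with p_{-2}=0, p_{-1}=1, q_{-2}=1, q_{-1}=0):
  i=0: a_0=13, p_0 = 13*1 + 0 = 13, q_0 = 13*0 + 1 = 1.
  i=1: a_1=1, p_1 = 1*13 + 1 = 14, q_1 = 1*1 + 0 = 1.
  i=2: a_2=2, p_2 = 2*14 + 13 = 41, q_2 = 2*1 + 1 = 3.
  i=3: a_3=13, p_3 = 13*41 + 14 = 547, q_3 = 13*3 + 1 = 40.
  i=4: a_4=2, p_4 = 2*547 + 41 = 1135, q_4 = 2*40 + 3 = 83.
  i=5: a_5=1, p_5 = 1*1135 + 547 = 1682, q_5 = 1*83 + 40 = 123.
Check: 1682^2 - 187*123^2 = 2829124 - 2829123 = 1, so (x, y) = (1682, 123) solves the equation, and by the theorem it is the least positive solution.

(x, y) = (1682, 123)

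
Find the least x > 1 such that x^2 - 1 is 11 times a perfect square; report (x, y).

(x, y) = (10, 3)

First expand sqrt(11) as a continued fraction. With x_i = (sqrt(11) + m_i)/d_i and (m_0, d_0) = (0, 1): a_0 = floor(sqrt(11)) = 3, since 3^2 = 9 <= 11 < 16 = 4^2.
Iterate m_{i+1} = d_i*a_i - m_i, d_{i+1} = (11 - m_{i+1}^2)/d_i, a_{i+1} = floor((a_0 + m_{i+1})/d_{i+1}):
  m_1 = 1*3 - 0 = 3, d_1 = (11 - 3^2)/1 = 2/1 = 2, a_1 = floor((3 + 3)/2) = 3.
  m_2 = 2*3 - 3 = 3, d_2 = (11 - 3^2)/2 = 2/2 = 1, a_2 = floor((3 + 3)/1) = 6.
  m_3 = 1*6 - 3 = 3, d_3 = (11 - 3^2)/1 = 2/1 = 2: (m_3, d_3) = (m_1, d_1) = (3, 2), so from here the quotients repeat a_1, a_2; the period length is 2.
So sqrt(11) = [3; (3, 6)] with period length k = 2.
k is even, so the fundamental solution of x^2 - 11y^2 = 1 is (p_{k-1}, q_{k-1}) = (p_1, q_1); compute convergents through index 1.
Convergents (p_i = a_i*p_{i-1} + p_{i-2}, q_i = a_i*q_{i-1} + q_{i-2} with p_{-2}=0, p_{-1}=1, q_{-2}=1, q_{-1}=0):
  i=0: a_0=3, p_0 = 3*1 + 0 = 3, q_0 = 3*0 + 1 = 1.
  i=1: a_1=3, p_1 = 3*3 + 1 = 10, q_1 = 3*1 + 0 = 3.
Check: 10^2 - 11*3^2 = 100 - 99 = 1, so (x, y) = (10, 3) solves the equation, and by the theorem it is the least positive solution.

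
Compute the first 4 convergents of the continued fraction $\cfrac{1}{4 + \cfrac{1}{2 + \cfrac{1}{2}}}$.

Using the convergent recurrence p_i = a_i*p_{i-1} + p_{i-2}, q_i = a_i*q_{i-1} + q_{i-2} with p_{-2}=0, p_{-1}=1, q_{-2}=1, q_{-1}=0:
  i=0: a_0=0, p_0 = 0*1 + 0 = 0, q_0 = 0*0 + 1 = 1.
  i=1: a_1=4, p_1 = 4*0 + 1 = 1, q_1 = 4*1 + 0 = 4.
  i=2: a_2=2, p_2 = 2*1 + 0 = 2, q_2 = 2*4 + 1 = 9.
  i=3: a_3=2, p_3 = 2*2 + 1 = 5, q_3 = 2*9 + 4 = 22.

0/1, 1/4, 2/9, 5/22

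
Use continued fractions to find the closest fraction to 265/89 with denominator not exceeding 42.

Expand x = 265/89 as a continued fraction with the Euclidean algorithm:
  265 = 2*89 + 87, so a_0 = 2.
  89 = 1*87 + 2, so a_1 = 1.
  87 = 43*2 + 1, so a_2 = 43.
  2 = 2*1 + 0, so a_3 = 2.
so x = [2; 1, 43, 2].
Convergents (p_i = a_i*p_{i-1} + p_{i-2}, q_i = a_i*q_{i-1} + q_{i-2} with p_{-2}=0, p_{-1}=1, q_{-2}=1, q_{-1}=0), until the denominator exceeds 42:
  i=0: a_0=2, p_0 = 2*1 + 0 = 2, q_0 = 2*0 + 1 = 1.
  i=1: a_1=1, p_1 = 1*2 + 1 = 3, q_1 = 1*1 + 0 = 1.
  i=2: a_2=43, p_2 = 43*3 + 2 = 131, q_2 = 43*1 + 1 = 44.
q_2 = 44 > 42, so the last convergent with denominator <= 42 is p_1/q_1 = 3/1.
The closest fraction with denominator <= 42 is either p_1/q_1 or the intermediate fraction (k*p_1 + p_0)/(k*q_1 + q_0) with the largest k >= 1 whose denominator stays <= 42; these approach x as k grows, and every other convergent or intermediate fraction in range is farther away.
Largest k: floor((42 - q_0)/q_1) = floor((42 - 1)/1) = 41.
That gives (41*3 + 2)/(41*1 + 1) = 125/42.
Compare the errors: |x - 3/1| = |265*1 - 3*89|/(89*1) = 2/89, and |x - 125/42| = |265*42 - 125*89|/(89*42) = 5/3738.
Cross-multiplying, 5*89 = 445 < 7476 = 2*3738, so 5/3738 is smaller: the intermediate fraction 125/42 is closer to x than 3/1.

125/42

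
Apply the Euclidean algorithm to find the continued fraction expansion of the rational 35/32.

Run the Euclidean algorithm on 35 and 32; the successive quotients are the partial quotients a_0, a_1, ... (each step inverts the fractional part left over by the previous one):
  35 = 1*32 + 3, so a_0 = 1.
  32 = 10*3 + 2, so a_1 = 10.
  3 = 1*2 + 1, so a_2 = 1.
  2 = 2*1 + 0, so a_3 = 2.
The remainder reaches 0 after 4 divisions, so the expansion has 4 partial quotients, read off in order.

[1; 10, 1, 2]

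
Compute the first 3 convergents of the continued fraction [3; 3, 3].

3/1, 10/3, 33/10

Using the convergent recurrence p_i = a_i*p_{i-1} + p_{i-2}, q_i = a_i*q_{i-1} + q_{i-2} with p_{-2}=0, p_{-1}=1, q_{-2}=1, q_{-1}=0:
  i=0: a_0=3, p_0 = 3*1 + 0 = 3, q_0 = 3*0 + 1 = 1.
  i=1: a_1=3, p_1 = 3*3 + 1 = 10, q_1 = 3*1 + 0 = 3.
  i=2: a_2=3, p_2 = 3*10 + 3 = 33, q_2 = 3*3 + 1 = 10.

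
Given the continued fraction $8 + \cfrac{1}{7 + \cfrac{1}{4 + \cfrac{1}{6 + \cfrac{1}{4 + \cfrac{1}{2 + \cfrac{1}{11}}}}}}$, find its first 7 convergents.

8/1, 57/7, 236/29, 1473/181, 6128/753, 13729/1687, 157147/19310

Using the convergent recurrence p_i = a_i*p_{i-1} + p_{i-2}, q_i = a_i*q_{i-1} + q_{i-2} with p_{-2}=0, p_{-1}=1, q_{-2}=1, q_{-1}=0:
  i=0: a_0=8, p_0 = 8*1 + 0 = 8, q_0 = 8*0 + 1 = 1.
  i=1: a_1=7, p_1 = 7*8 + 1 = 57, q_1 = 7*1 + 0 = 7.
  i=2: a_2=4, p_2 = 4*57 + 8 = 236, q_2 = 4*7 + 1 = 29.
  i=3: a_3=6, p_3 = 6*236 + 57 = 1473, q_3 = 6*29 + 7 = 181.
  i=4: a_4=4, p_4 = 4*1473 + 236 = 6128, q_4 = 4*181 + 29 = 753.
  i=5: a_5=2, p_5 = 2*6128 + 1473 = 13729, q_5 = 2*753 + 181 = 1687.
  i=6: a_6=11, p_6 = 11*13729 + 6128 = 157147, q_6 = 11*1687 + 753 = 19310.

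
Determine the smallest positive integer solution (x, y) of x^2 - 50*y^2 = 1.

First expand sqrt(50) as a continued fraction. With x_i = (sqrt(50) + m_i)/d_i and (m_0, d_0) = (0, 1): a_0 = floor(sqrt(50)) = 7, since 7^2 = 49 <= 50 < 64 = 8^2.
Iterate m_{i+1} = d_i*a_i - m_i, d_{i+1} = (50 - m_{i+1}^2)/d_i, a_{i+1} = floor((a_0 + m_{i+1})/d_{i+1}):
  m_1 = 1*7 - 0 = 7, d_1 = (50 - 7^2)/1 = 1/1 = 1, a_1 = floor((7 + 7)/1) = 14.
  m_2 = 1*14 - 7 = 7, d_2 = (50 - 7^2)/1 = 1/1 = 1: (m_2, d_2) = (m_1, d_1) = (7, 1), so from here the quotient a_1 repeats; the period length is 1.
So sqrt(50) = [7; (14)] with period length k = 1.
k is odd, so (p_{k-1}, q_{k-1}) only solves x^2 - 50y^2 = -1 and the fundamental solution of x^2 - 50y^2 = 1 is (p_{2k-1}, q_{2k-1}) = (p_1, q_1); compute convergents through index 1, running through the period twice.
Convergents (p_i = a_i*p_{i-1} + p_{i-2}, q_i = a_i*q_{i-1} + q_{i-2} with p_{-2}=0, p_{-1}=1, q_{-2}=1, q_{-1}=0):
  i=0: a_0=7, p_0 = 7*1 + 0 = 7, q_0 = 7*0 + 1 = 1.
  i=1: a_1=14, p_1 = 14*7 + 1 = 99, q_1 = 14*1 + 0 = 14.
Indeed p_0^2 - 50*q_0^2 = 49 - 50 = -1, not +1.
Check: 99^2 - 50*14^2 = 9801 - 9800 = 1, so (x, y) = (99, 14) solves the equation, and by the theorem it is the least positive solution.

(x, y) = (99, 14)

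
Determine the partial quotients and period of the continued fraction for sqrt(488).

[22; (11, 44)]

Write x_i = (sqrt(488) + m_i)/d_i with (m_0, d_0) = (0, 1). a_0 = floor(sqrt(488)) = 22, since 22^2 = 484 <= 488 < 529 = 23^2.
Iterate m_{i+1} = d_i*a_i - m_i, d_{i+1} = (488 - m_{i+1}^2)/d_i, a_{i+1} = floor((a_0 + m_{i+1})/d_{i+1}):
  m_1 = 1*22 - 0 = 22, d_1 = (488 - 22^2)/1 = 4/1 = 4, a_1 = floor((22 + 22)/4) = 11.
  m_2 = 4*11 - 22 = 22, d_2 = (488 - 22^2)/4 = 4/4 = 1, a_2 = floor((22 + 22)/1) = 44.
  m_3 = 1*44 - 22 = 22, d_3 = (488 - 22^2)/1 = 4/1 = 4: (m_3, d_3) = (m_1, d_1) = (22, 4), so from here the quotients repeat a_1, a_2; the period length is 2.
Hence the expansion of sqrt(488) is a_0 = 22 followed by the repeating block 11, 44 (period 2).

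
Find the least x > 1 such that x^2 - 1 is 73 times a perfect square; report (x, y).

(x, y) = (2281249, 267000)

First expand sqrt(73) as a continued fraction. With x_i = (sqrt(73) + m_i)/d_i and (m_0, d_0) = (0, 1): a_0 = floor(sqrt(73)) = 8, since 8^2 = 64 <= 73 < 81 = 9^2.
Iterate m_{i+1} = d_i*a_i - m_i, d_{i+1} = (73 - m_{i+1}^2)/d_i, a_{i+1} = floor((a_0 + m_{i+1})/d_{i+1}):
  m_1 = 1*8 - 0 = 8, d_1 = (73 - 8^2)/1 = 9/1 = 9, a_1 = floor((8 + 8)/9) = 1.
  m_2 = 9*1 - 8 = 1, d_2 = (73 - 1^2)/9 = 72/9 = 8, a_2 = floor((8 + 1)/8) = 1.
  m_3 = 8*1 - 1 = 7, d_3 = (73 - 7^2)/8 = 24/8 = 3, a_3 = floor((8 + 7)/3) = 5.
  m_4 = 3*5 - 7 = 8, d_4 = (73 - 8^2)/3 = 9/3 = 3, a_4 = floor((8 + 8)/3) = 5.
  m_5 = 3*5 - 8 = 7, d_5 = (73 - 7^2)/3 = 24/3 = 8, a_5 = floor((8 + 7)/8) = 1.
  m_6 = 8*1 - 7 = 1, d_6 = (73 - 1^2)/8 = 72/8 = 9, a_6 = floor((8 + 1)/9) = 1.
  m_7 = 9*1 - 1 = 8, d_7 = (73 - 8^2)/9 = 9/9 = 1, a_7 = floor((8 + 8)/1) = 16.
  m_8 = 1*16 - 8 = 8, d_8 = (73 - 8^2)/1 = 9/1 = 9: (m_8, d_8) = (m_1, d_1) = (8, 9), so from here the quotients repeat a_1, ..., a_7; the period length is 7.
So sqrt(73) = [8; (1, 1, 5, 5, 1, 1, 16)] with period length k = 7.
k is odd, so (p_{k-1}, q_{k-1}) only solves x^2 - 73y^2 = -1 and the fundamental solution of x^2 - 73y^2 = 1 is (p_{2k-1}, q_{2k-1}) = (p_13, q_13); compute convergents through index 13, running through the period twice.
Convergents (p_i = a_i*p_{i-1} + p_{i-2}, q_i = a_i*q_{i-1} + q_{i-2} with p_{-2}=0, p_{-1}=1, q_{-2}=1, q_{-1}=0):
  i=0: a_0=8, p_0 = 8*1 + 0 = 8, q_0 = 8*0 + 1 = 1.
  i=1: a_1=1, p_1 = 1*8 + 1 = 9, q_1 = 1*1 + 0 = 1.
  i=2: a_2=1, p_2 = 1*9 + 8 = 17, q_2 = 1*1 + 1 = 2.
  i=3: a_3=5, p_3 = 5*17 + 9 = 94, q_3 = 5*2 + 1 = 11.
  i=4: a_4=5, p_4 = 5*94 + 17 = 487, q_4 = 5*11 + 2 = 57.
  i=5: a_5=1, p_5 = 1*487 + 94 = 581, q_5 = 1*57 + 11 = 68.
  i=6: a_6=1, p_6 = 1*581 + 487 = 1068, q_6 = 1*68 + 57 = 125.
  i=7: a_7=16, p_7 = 16*1068 + 581 = 17669, q_7 = 16*125 + 68 = 2068.
  i=8: a_8=1, p_8 = 1*17669 + 1068 = 18737, q_8 = 1*2068 + 125 = 2193.
  i=9: a_9=1, p_9 = 1*18737 + 17669 = 36406, q_9 = 1*2193 + 2068 = 4261.
  i=10: a_10=5, p_10 = 5*36406 + 18737 = 200767, q_10 = 5*4261 + 2193 = 23498.
  i=11: a_11=5, p_11 = 5*200767 + 36406 = 1040241, q_11 = 5*23498 + 4261 = 121751.
  i=12: a_12=1, p_12 = 1*1040241 + 200767 = 1241008, q_12 = 1*121751 + 23498 = 145249.
  i=13: a_13=1, p_13 = 1*1241008 + 1040241 = 2281249, q_13 = 1*145249 + 121751 = 267000.
Indeed p_6^2 - 73*q_6^2 = 1140624 - 1140625 = -1, not +1.
Check: 2281249^2 - 73*267000^2 = 5204097000001 - 5204097000000 = 1, so (x, y) = (2281249, 267000) solves the equation, and by the theorem it is the least positive solution.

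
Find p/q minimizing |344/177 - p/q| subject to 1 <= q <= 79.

Expand x = 344/177 as a continued fraction with the Euclidean algorithm:
  344 = 1*177 + 167, so a_0 = 1.
  177 = 1*167 + 10, so a_1 = 1.
  167 = 16*10 + 7, so a_2 = 16.
  10 = 1*7 + 3, so a_3 = 1.
  7 = 2*3 + 1, so a_4 = 2.
  3 = 3*1 + 0, so a_5 = 3.
so x = [1; 1, 16, 1, 2, 3].
Convergents (p_i = a_i*p_{i-1} + p_{i-2}, q_i = a_i*q_{i-1} + q_{i-2} with p_{-2}=0, p_{-1}=1, q_{-2}=1, q_{-1}=0), until the denominator exceeds 79:
  i=0: a_0=1, p_0 = 1*1 + 0 = 1, q_0 = 1*0 + 1 = 1.
  i=1: a_1=1, p_1 = 1*1 + 1 = 2, q_1 = 1*1 + 0 = 1.
  i=2: a_2=16, p_2 = 16*2 + 1 = 33, q_2 = 16*1 + 1 = 17.
  i=3: a_3=1, p_3 = 1*33 + 2 = 35, q_3 = 1*17 + 1 = 18.
  i=4: a_4=2, p_4 = 2*35 + 33 = 103, q_4 = 2*18 + 17 = 53.
  i=5: a_5=3, p_5 = 3*103 + 35 = 344, q_5 = 3*53 + 18 = 177.
q_5 = 177 > 79, so the last convergent with denominator <= 79 is p_4/q_4 = 103/53.
The closest fraction with denominator <= 79 is either p_4/q_4 or the intermediate fraction (k*p_4 + p_3)/(k*q_4 + q_3) with the largest k >= 1 whose denominator stays <= 79; these approach x as k grows, and every other convergent or intermediate fraction in range is farther away.
Largest k: floor((79 - q_3)/q_4) = floor((79 - 18)/53) = 1.
That gives (1*103 + 35)/(1*53 + 18) = 138/71.
Compare the errors: |x - 103/53| = |344*53 - 103*177|/(177*53) = 1/9381, and |x - 138/71| = |344*71 - 138*177|/(177*71) = 2/12567.
Cross-multiplying, 1*12567 = 12567 < 18762 = 2*9381, so 1/9381 is smaller: the convergent 103/53 is closer to x than 138/71.

103/53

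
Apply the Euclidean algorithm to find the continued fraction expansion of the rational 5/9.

Run the Euclidean algorithm on 5 and 9; the successive quotients are the partial quotients a_0, a_1, ... (each step inverts the fractional part left over by the previous one):
  5 = 0*9 + 5, so a_0 = 0.
  9 = 1*5 + 4, so a_1 = 1.
  5 = 1*4 + 1, so a_2 = 1.
  4 = 4*1 + 0, so a_3 = 4.
The remainder reaches 0 after 4 divisions, so the expansion has 4 partial quotients, read off in order.

[0; 1, 1, 4]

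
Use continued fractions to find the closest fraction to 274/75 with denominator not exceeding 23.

Expand x = 274/75 as a continued fraction with the Euclidean algorithm:
  274 = 3*75 + 49, so a_0 = 3.
  75 = 1*49 + 26, so a_1 = 1.
  49 = 1*26 + 23, so a_2 = 1.
  26 = 1*23 + 3, so a_3 = 1.
  23 = 7*3 + 2, so a_4 = 7.
  3 = 1*2 + 1, so a_5 = 1.
  2 = 2*1 + 0, so a_6 = 2.
so x = [3; 1, 1, 1, 7, 1, 2].
Convergents (p_i = a_i*p_{i-1} + p_{i-2}, q_i = a_i*q_{i-1} + q_{i-2} with p_{-2}=0, p_{-1}=1, q_{-2}=1, q_{-1}=0), until the denominator exceeds 23:
  i=0: a_0=3, p_0 = 3*1 + 0 = 3, q_0 = 3*0 + 1 = 1.
  i=1: a_1=1, p_1 = 1*3 + 1 = 4, q_1 = 1*1 + 0 = 1.
  i=2: a_2=1, p_2 = 1*4 + 3 = 7, q_2 = 1*1 + 1 = 2.
  i=3: a_3=1, p_3 = 1*7 + 4 = 11, q_3 = 1*2 + 1 = 3.
  i=4: a_4=7, p_4 = 7*11 + 7 = 84, q_4 = 7*3 + 2 = 23.
  i=5: a_5=1, p_5 = 1*84 + 11 = 95, q_5 = 1*23 + 3 = 26.
q_5 = 26 > 23, so the last convergent with denominator <= 23 is p_4/q_4 = 84/23.
The closest fraction with denominator <= 23 is either p_4/q_4 or the intermediate fraction (k*p_4 + p_3)/(k*q_4 + q_3) with the largest k >= 1 whose denominator stays <= 23; these approach x as k grows, and every other convergent or intermediate fraction in range is farther away.
Largest k: floor((23 - q_3)/q_4) = floor((23 - 3)/23) = 0.
Since k = 0, no intermediate fraction beyond p_4/q_4 has denominator <= 23, so the convergent 84/23 is the closest (its error is |274*23 - 84*75|/(75*23) = 2/1725).

84/23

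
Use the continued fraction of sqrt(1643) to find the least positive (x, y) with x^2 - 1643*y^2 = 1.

First expand sqrt(1643) as a continued fraction. With x_i = (sqrt(1643) + m_i)/d_i and (m_0, d_0) = (0, 1): a_0 = floor(sqrt(1643)) = 40, since 40^2 = 1600 <= 1643 < 1681 = 41^2.
Iterate m_{i+1} = d_i*a_i - m_i, d_{i+1} = (1643 - m_{i+1}^2)/d_i, a_{i+1} = floor((a_0 + m_{i+1})/d_{i+1}):
  m_1 = 1*40 - 0 = 40, d_1 = (1643 - 40^2)/1 = 43/1 = 43, a_1 = floor((40 + 40)/43) = 1.
  m_2 = 43*1 - 40 = 3, d_2 = (1643 - 3^2)/43 = 1634/43 = 38, a_2 = floor((40 + 3)/38) = 1.
  m_3 = 38*1 - 3 = 35, d_3 = (1643 - 35^2)/38 = 418/38 = 11, a_3 = floor((40 + 35)/11) = 6.
  m_4 = 11*6 - 35 = 31, d_4 = (1643 - 31^2)/11 = 682/11 = 62, a_4 = floor((40 + 31)/62) = 1.
  m_5 = 62*1 - 31 = 31, d_5 = (1643 - 31^2)/62 = 682/62 = 11, a_5 = floor((40 + 31)/11) = 6.
  m_6 = 11*6 - 31 = 35, d_6 = (1643 - 35^2)/11 = 418/11 = 38, a_6 = floor((40 + 35)/38) = 1.
  m_7 = 38*1 - 35 = 3, d_7 = (1643 - 3^2)/38 = 1634/38 = 43, a_7 = floor((40 + 3)/43) = 1.
  m_8 = 43*1 - 3 = 40, d_8 = (1643 - 40^2)/43 = 43/43 = 1, a_8 = floor((40 + 40)/1) = 80.
  m_9 = 1*80 - 40 = 40, d_9 = (1643 - 40^2)/1 = 43/1 = 43: (m_9, d_9) = (m_1, d_1) = (40, 43), so from here the quotients repeat a_1, ..., a_8; the period length is 8.
So sqrt(1643) = [40; (1, 1, 6, 1, 6, 1, 1, 80)] with period length k = 8.
k is even, so the fundamental solution of x^2 - 1643y^2 = 1 is (p_{k-1}, q_{k-1}) = (p_7, q_7); compute convergents through index 7.
Convergents (p_i = a_i*p_{i-1} + p_{i-2}, q_i = a_i*q_{i-1} + q_{i-2} with p_{-2}=0, p_{-1}=1, q_{-2}=1, q_{-1}=0):
  i=0: a_0=40, p_0 = 40*1 + 0 = 40, q_0 = 40*0 + 1 = 1.
  i=1: a_1=1, p_1 = 1*40 + 1 = 41, q_1 = 1*1 + 0 = 1.
  i=2: a_2=1, p_2 = 1*41 + 40 = 81, q_2 = 1*1 + 1 = 2.
  i=3: a_3=6, p_3 = 6*81 + 41 = 527, q_3 = 6*2 + 1 = 13.
  i=4: a_4=1, p_4 = 1*527 + 81 = 608, q_4 = 1*13 + 2 = 15.
  i=5: a_5=6, p_5 = 6*608 + 527 = 4175, q_5 = 6*15 + 13 = 103.
  i=6: a_6=1, p_6 = 1*4175 + 608 = 4783, q_6 = 1*103 + 15 = 118.
  i=7: a_7=1, p_7 = 1*4783 + 4175 = 8958, q_7 = 1*118 + 103 = 221.
Check: 8958^2 - 1643*221^2 = 80245764 - 80245763 = 1, so (x, y) = (8958, 221) solves the equation, and by the theorem it is the least positive solution.

(x, y) = (8958, 221)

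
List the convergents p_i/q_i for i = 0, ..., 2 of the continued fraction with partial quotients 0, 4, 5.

0/1, 1/4, 5/21

Using the convergent recurrence p_i = a_i*p_{i-1} + p_{i-2}, q_i = a_i*q_{i-1} + q_{i-2} with p_{-2}=0, p_{-1}=1, q_{-2}=1, q_{-1}=0:
  i=0: a_0=0, p_0 = 0*1 + 0 = 0, q_0 = 0*0 + 1 = 1.
  i=1: a_1=4, p_1 = 4*0 + 1 = 1, q_1 = 4*1 + 0 = 4.
  i=2: a_2=5, p_2 = 5*1 + 0 = 5, q_2 = 5*4 + 1 = 21.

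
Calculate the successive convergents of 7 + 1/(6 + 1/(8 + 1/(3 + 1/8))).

Using the convergent recurrence p_i = a_i*p_{i-1} + p_{i-2}, q_i = a_i*q_{i-1} + q_{i-2} with p_{-2}=0, p_{-1}=1, q_{-2}=1, q_{-1}=0:
  i=0: a_0=7, p_0 = 7*1 + 0 = 7, q_0 = 7*0 + 1 = 1.
  i=1: a_1=6, p_1 = 6*7 + 1 = 43, q_1 = 6*1 + 0 = 6.
  i=2: a_2=8, p_2 = 8*43 + 7 = 351, q_2 = 8*6 + 1 = 49.
  i=3: a_3=3, p_3 = 3*351 + 43 = 1096, q_3 = 3*49 + 6 = 153.
  i=4: a_4=8, p_4 = 8*1096 + 351 = 9119, q_4 = 8*153 + 49 = 1273.

7/1, 43/6, 351/49, 1096/153, 9119/1273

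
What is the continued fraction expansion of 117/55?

[2; 7, 1, 6]

Run the Euclidean algorithm on 117 and 55; the successive quotients are the partial quotients a_0, a_1, ... (each step inverts the fractional part left over by the previous one):
  117 = 2*55 + 7, so a_0 = 2.
  55 = 7*7 + 6, so a_1 = 7.
  7 = 1*6 + 1, so a_2 = 1.
  6 = 6*1 + 0, so a_3 = 6.
The remainder reaches 0 after 4 divisions, so the expansion has 4 partial quotients, read off in order.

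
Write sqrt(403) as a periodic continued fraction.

[20; (13, 2, 1, 3, 1, 3, 1, 2, 13, 40)]

Write x_i = (sqrt(403) + m_i)/d_i with (m_0, d_0) = (0, 1). a_0 = floor(sqrt(403)) = 20, since 20^2 = 400 <= 403 < 441 = 21^2.
Iterate m_{i+1} = d_i*a_i - m_i, d_{i+1} = (403 - m_{i+1}^2)/d_i, a_{i+1} = floor((a_0 + m_{i+1})/d_{i+1}):
  m_1 = 1*20 - 0 = 20, d_1 = (403 - 20^2)/1 = 3/1 = 3, a_1 = floor((20 + 20)/3) = 13.
  m_2 = 3*13 - 20 = 19, d_2 = (403 - 19^2)/3 = 42/3 = 14, a_2 = floor((20 + 19)/14) = 2.
  m_3 = 14*2 - 19 = 9, d_3 = (403 - 9^2)/14 = 322/14 = 23, a_3 = floor((20 + 9)/23) = 1.
  m_4 = 23*1 - 9 = 14, d_4 = (403 - 14^2)/23 = 207/23 = 9, a_4 = floor((20 + 14)/9) = 3.
  m_5 = 9*3 - 14 = 13, d_5 = (403 - 13^2)/9 = 234/9 = 26, a_5 = floor((20 + 13)/26) = 1.
  m_6 = 26*1 - 13 = 13, d_6 = (403 - 13^2)/26 = 234/26 = 9, a_6 = floor((20 + 13)/9) = 3.
  m_7 = 9*3 - 13 = 14, d_7 = (403 - 14^2)/9 = 207/9 = 23, a_7 = floor((20 + 14)/23) = 1.
  m_8 = 23*1 - 14 = 9, d_8 = (403 - 9^2)/23 = 322/23 = 14, a_8 = floor((20 + 9)/14) = 2.
  m_9 = 14*2 - 9 = 19, d_9 = (403 - 19^2)/14 = 42/14 = 3, a_9 = floor((20 + 19)/3) = 13.
  m_10 = 3*13 - 19 = 20, d_10 = (403 - 20^2)/3 = 3/3 = 1, a_10 = floor((20 + 20)/1) = 40.
  m_11 = 1*40 - 20 = 20, d_11 = (403 - 20^2)/1 = 3/1 = 3: (m_11, d_11) = (m_1, d_1) = (20, 3), so from here the quotients repeat a_1, ..., a_10; the period length is 10.
Hence the expansion of sqrt(403) is a_0 = 20 followed by the repeating block 13, 2, 1, 3, 1, 3, 1, 2, 13, 40 (period 10).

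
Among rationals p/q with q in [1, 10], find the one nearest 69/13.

Expand x = 69/13 as a continued fraction with the Euclidean algorithm:
  69 = 5*13 + 4, so a_0 = 5.
  13 = 3*4 + 1, so a_1 = 3.
  4 = 4*1 + 0, so a_2 = 4.
so x = [5; 3, 4].
Convergents (p_i = a_i*p_{i-1} + p_{i-2}, q_i = a_i*q_{i-1} + q_{i-2} with p_{-2}=0, p_{-1}=1, q_{-2}=1, q_{-1}=0), until the denominator exceeds 10:
  i=0: a_0=5, p_0 = 5*1 + 0 = 5, q_0 = 5*0 + 1 = 1.
  i=1: a_1=3, p_1 = 3*5 + 1 = 16, q_1 = 3*1 + 0 = 3.
  i=2: a_2=4, p_2 = 4*16 + 5 = 69, q_2 = 4*3 + 1 = 13.
q_2 = 13 > 10, so the last convergent with denominator <= 10 is p_1/q_1 = 16/3.
The closest fraction with denominator <= 10 is either p_1/q_1 or the intermediate fraction (k*p_1 + p_0)/(k*q_1 + q_0) with the largest k >= 1 whose denominator stays <= 10; these approach x as k grows, and every other convergent or intermediate fraction in range is farther away.
Largest k: floor((10 - q_0)/q_1) = floor((10 - 1)/3) = 3.
That gives (3*16 + 5)/(3*3 + 1) = 53/10.
Compare the errors: |x - 16/3| = |69*3 - 16*13|/(13*3) = 1/39, and |x - 53/10| = |69*10 - 53*13|/(13*10) = 1/130.
Cross-multiplying, 1*39 = 39 < 130 = 1*130, so 1/130 is smaller: the intermediate fraction 53/10 is closer to x than 16/3.

53/10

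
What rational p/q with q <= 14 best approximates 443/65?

Expand x = 443/65 as a continued fraction with the Euclidean algorithm:
  443 = 6*65 + 53, so a_0 = 6.
  65 = 1*53 + 12, so a_1 = 1.
  53 = 4*12 + 5, so a_2 = 4.
  12 = 2*5 + 2, so a_3 = 2.
  5 = 2*2 + 1, so a_4 = 2.
  2 = 2*1 + 0, so a_5 = 2.
so x = [6; 1, 4, 2, 2, 2].
Convergents (p_i = a_i*p_{i-1} + p_{i-2}, q_i = a_i*q_{i-1} + q_{i-2} with p_{-2}=0, p_{-1}=1, q_{-2}=1, q_{-1}=0), until the denominator exceeds 14:
  i=0: a_0=6, p_0 = 6*1 + 0 = 6, q_0 = 6*0 + 1 = 1.
  i=1: a_1=1, p_1 = 1*6 + 1 = 7, q_1 = 1*1 + 0 = 1.
  i=2: a_2=4, p_2 = 4*7 + 6 = 34, q_2 = 4*1 + 1 = 5.
  i=3: a_3=2, p_3 = 2*34 + 7 = 75, q_3 = 2*5 + 1 = 11.
  i=4: a_4=2, p_4 = 2*75 + 34 = 184, q_4 = 2*11 + 5 = 27.
q_4 = 27 > 14, so the last convergent with denominator <= 14 is p_3/q_3 = 75/11.
The closest fraction with denominator <= 14 is either p_3/q_3 or the intermediate fraction (k*p_3 + p_2)/(k*q_3 + q_2) with the largest k >= 1 whose denominator stays <= 14; these approach x as k grows, and every other convergent or intermediate fraction in range is farther away.
Largest k: floor((14 - q_2)/q_3) = floor((14 - 5)/11) = 0.
Since k = 0, no intermediate fraction beyond p_3/q_3 has denominator <= 14, so the convergent 75/11 is the closest (its error is |443*11 - 75*65|/(65*11) = 2/715).

75/11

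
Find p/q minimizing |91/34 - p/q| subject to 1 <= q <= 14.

Expand x = 91/34 as a continued fraction with the Euclidean algorithm:
  91 = 2*34 + 23, so a_0 = 2.
  34 = 1*23 + 11, so a_1 = 1.
  23 = 2*11 + 1, so a_2 = 2.
  11 = 11*1 + 0, so a_3 = 11.
so x = [2; 1, 2, 11].
Convergents (p_i = a_i*p_{i-1} + p_{i-2}, q_i = a_i*q_{i-1} + q_{i-2} with p_{-2}=0, p_{-1}=1, q_{-2}=1, q_{-1}=0), until the denominator exceeds 14:
  i=0: a_0=2, p_0 = 2*1 + 0 = 2, q_0 = 2*0 + 1 = 1.
  i=1: a_1=1, p_1 = 1*2 + 1 = 3, q_1 = 1*1 + 0 = 1.
  i=2: a_2=2, p_2 = 2*3 + 2 = 8, q_2 = 2*1 + 1 = 3.
  i=3: a_3=11, p_3 = 11*8 + 3 = 91, q_3 = 11*3 + 1 = 34.
q_3 = 34 > 14, so the last convergent with denominator <= 14 is p_2/q_2 = 8/3.
The closest fraction with denominator <= 14 is either p_2/q_2 or the intermediate fraction (k*p_2 + p_1)/(k*q_2 + q_1) with the largest k >= 1 whose denominator stays <= 14; these approach x as k grows, and every other convergent or intermediate fraction in range is farther away.
Largest k: floor((14 - q_1)/q_2) = floor((14 - 1)/3) = 4.
That gives (4*8 + 3)/(4*3 + 1) = 35/13.
Compare the errors: |x - 8/3| = |91*3 - 8*34|/(34*3) = 1/102, and |x - 35/13| = |91*13 - 35*34|/(34*13) = 7/442.
Cross-multiplying, 1*442 = 442 < 714 = 7*102, so 1/102 is smaller: the convergent 8/3 is closer to x than 35/13.

8/3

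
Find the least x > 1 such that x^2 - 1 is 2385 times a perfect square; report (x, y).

(x, y) = (73738369, 1509904)

First expand sqrt(2385) as a continued fraction. With x_i = (sqrt(2385) + m_i)/d_i and (m_0, d_0) = (0, 1): a_0 = floor(sqrt(2385)) = 48, since 48^2 = 2304 <= 2385 < 2401 = 49^2.
Iterate m_{i+1} = d_i*a_i - m_i, d_{i+1} = (2385 - m_{i+1}^2)/d_i, a_{i+1} = floor((a_0 + m_{i+1})/d_{i+1}):
  m_1 = 1*48 - 0 = 48, d_1 = (2385 - 48^2)/1 = 81/1 = 81, a_1 = floor((48 + 48)/81) = 1.
  m_2 = 81*1 - 48 = 33, d_2 = (2385 - 33^2)/81 = 1296/81 = 16, a_2 = floor((48 + 33)/16) = 5.
  m_3 = 16*5 - 33 = 47, d_3 = (2385 - 47^2)/16 = 176/16 = 11, a_3 = floor((48 + 47)/11) = 8.
  m_4 = 11*8 - 47 = 41, d_4 = (2385 - 41^2)/11 = 704/11 = 64, a_4 = floor((48 + 41)/64) = 1.
  m_5 = 64*1 - 41 = 23, d_5 = (2385 - 23^2)/64 = 1856/64 = 29, a_5 = floor((48 + 23)/29) = 2.
  m_6 = 29*2 - 23 = 35, d_6 = (2385 - 35^2)/29 = 1160/29 = 40, a_6 = floor((48 + 35)/40) = 2.
  m_7 = 40*2 - 35 = 45, d_7 = (2385 - 45^2)/40 = 360/40 = 9, a_7 = floor((48 + 45)/9) = 10.
  m_8 = 9*10 - 45 = 45, d_8 = (2385 - 45^2)/9 = 360/9 = 40, a_8 = floor((48 + 45)/40) = 2.
  m_9 = 40*2 - 45 = 35, d_9 = (2385 - 35^2)/40 = 1160/40 = 29, a_9 = floor((48 + 35)/29) = 2.
  m_10 = 29*2 - 35 = 23, d_10 = (2385 - 23^2)/29 = 1856/29 = 64, a_10 = floor((48 + 23)/64) = 1.
  m_11 = 64*1 - 23 = 41, d_11 = (2385 - 41^2)/64 = 704/64 = 11, a_11 = floor((48 + 41)/11) = 8.
  m_12 = 11*8 - 41 = 47, d_12 = (2385 - 47^2)/11 = 176/11 = 16, a_12 = floor((48 + 47)/16) = 5.
  m_13 = 16*5 - 47 = 33, d_13 = (2385 - 33^2)/16 = 1296/16 = 81, a_13 = floor((48 + 33)/81) = 1.
  m_14 = 81*1 - 33 = 48, d_14 = (2385 - 48^2)/81 = 81/81 = 1, a_14 = floor((48 + 48)/1) = 96.
  m_15 = 1*96 - 48 = 48, d_15 = (2385 - 48^2)/1 = 81/1 = 81: (m_15, d_15) = (m_1, d_1) = (48, 81), so from here the quotients repeat a_1, ..., a_14; the period length is 14.
So sqrt(2385) = [48; (1, 5, 8, 1, 2, 2, 10, 2, 2, 1, 8, 5, 1, 96)] with period length k = 14.
k is even, so the fundamental solution of x^2 - 2385y^2 = 1 is (p_{k-1}, q_{k-1}) = (p_13, q_13); compute convergents through index 13.
Convergents (p_i = a_i*p_{i-1} + p_{i-2}, q_i = a_i*q_{i-1} + q_{i-2} with p_{-2}=0, p_{-1}=1, q_{-2}=1, q_{-1}=0):
  i=0: a_0=48, p_0 = 48*1 + 0 = 48, q_0 = 48*0 + 1 = 1.
  i=1: a_1=1, p_1 = 1*48 + 1 = 49, q_1 = 1*1 + 0 = 1.
  i=2: a_2=5, p_2 = 5*49 + 48 = 293, q_2 = 5*1 + 1 = 6.
  i=3: a_3=8, p_3 = 8*293 + 49 = 2393, q_3 = 8*6 + 1 = 49.
  i=4: a_4=1, p_4 = 1*2393 + 293 = 2686, q_4 = 1*49 + 6 = 55.
  i=5: a_5=2, p_5 = 2*2686 + 2393 = 7765, q_5 = 2*55 + 49 = 159.
  i=6: a_6=2, p_6 = 2*7765 + 2686 = 18216, q_6 = 2*159 + 55 = 373.
  i=7: a_7=10, p_7 = 10*18216 + 7765 = 189925, q_7 = 10*373 + 159 = 3889.
  i=8: a_8=2, p_8 = 2*189925 + 18216 = 398066, q_8 = 2*3889 + 373 = 8151.
  i=9: a_9=2, p_9 = 2*398066 + 189925 = 986057, q_9 = 2*8151 + 3889 = 20191.
  i=10: a_10=1, p_10 = 1*986057 + 398066 = 1384123, q_10 = 1*20191 + 8151 = 28342.
  i=11: a_11=8, p_11 = 8*1384123 + 986057 = 12059041, q_11 = 8*28342 + 20191 = 246927.
  i=12: a_12=5, p_12 = 5*12059041 + 1384123 = 61679328, q_12 = 5*246927 + 28342 = 1262977.
  i=13: a_13=1, p_13 = 1*61679328 + 12059041 = 73738369, q_13 = 1*1262977 + 246927 = 1509904.
Check: 73738369^2 - 2385*1509904^2 = 5437347062780161 - 5437347062780160 = 1, so (x, y) = (73738369, 1509904) solves the equation, and by the theorem it is the least positive solution.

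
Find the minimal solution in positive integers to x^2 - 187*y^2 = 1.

(x, y) = (1682, 123)

First expand sqrt(187) as a continued fraction. With x_i = (sqrt(187) + m_i)/d_i and (m_0, d_0) = (0, 1): a_0 = floor(sqrt(187)) = 13, since 13^2 = 169 <= 187 < 196 = 14^2.
Iterate m_{i+1} = d_i*a_i - m_i, d_{i+1} = (187 - m_{i+1}^2)/d_i, a_{i+1} = floor((a_0 + m_{i+1})/d_{i+1}):
  m_1 = 1*13 - 0 = 13, d_1 = (187 - 13^2)/1 = 18/1 = 18, a_1 = floor((13 + 13)/18) = 1.
  m_2 = 18*1 - 13 = 5, d_2 = (187 - 5^2)/18 = 162/18 = 9, a_2 = floor((13 + 5)/9) = 2.
  m_3 = 9*2 - 5 = 13, d_3 = (187 - 13^2)/9 = 18/9 = 2, a_3 = floor((13 + 13)/2) = 13.
  m_4 = 2*13 - 13 = 13, d_4 = (187 - 13^2)/2 = 18/2 = 9, a_4 = floor((13 + 13)/9) = 2.
  m_5 = 9*2 - 13 = 5, d_5 = (187 - 5^2)/9 = 162/9 = 18, a_5 = floor((13 + 5)/18) = 1.
  m_6 = 18*1 - 5 = 13, d_6 = (187 - 13^2)/18 = 18/18 = 1, a_6 = floor((13 + 13)/1) = 26.
  m_7 = 1*26 - 13 = 13, d_7 = (187 - 13^2)/1 = 18/1 = 18: (m_7, d_7) = (m_1, d_1) = (13, 18), so from here the quotients repeat a_1, ..., a_6; the period length is 6.
So sqrt(187) = [13; (1, 2, 13, 2, 1, 26)] with period length k = 6.
k is even, so the fundamental solution of x^2 - 187y^2 = 1 is (p_{k-1}, q_{k-1}) = (p_5, q_5); compute convergents through index 5.
Convergents (p_i = a_i*p_{i-1} + p_{i-2}, q_i = a_i*q_{i-1} + q_{i-2} with p_{-2}=0, p_{-1}=1, q_{-2}=1, q_{-1}=0):
  i=0: a_0=13, p_0 = 13*1 + 0 = 13, q_0 = 13*0 + 1 = 1.
  i=1: a_1=1, p_1 = 1*13 + 1 = 14, q_1 = 1*1 + 0 = 1.
  i=2: a_2=2, p_2 = 2*14 + 13 = 41, q_2 = 2*1 + 1 = 3.
  i=3: a_3=13, p_3 = 13*41 + 14 = 547, q_3 = 13*3 + 1 = 40.
  i=4: a_4=2, p_4 = 2*547 + 41 = 1135, q_4 = 2*40 + 3 = 83.
  i=5: a_5=1, p_5 = 1*1135 + 547 = 1682, q_5 = 1*83 + 40 = 123.
Check: 1682^2 - 187*123^2 = 2829124 - 2829123 = 1, so (x, y) = (1682, 123) solves the equation, and by the theorem it is the least positive solution.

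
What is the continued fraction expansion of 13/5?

[2; 1, 1, 2]

Run the Euclidean algorithm on 13 and 5; the successive quotients are the partial quotients a_0, a_1, ... (each step inverts the fractional part left over by the previous one):
  13 = 2*5 + 3, so a_0 = 2.
  5 = 1*3 + 2, so a_1 = 1.
  3 = 1*2 + 1, so a_2 = 1.
  2 = 2*1 + 0, so a_3 = 2.
The remainder reaches 0 after 4 divisions, so the expansion has 4 partial quotients, read off in order.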